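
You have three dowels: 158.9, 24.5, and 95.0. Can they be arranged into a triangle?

No

The longest side is 158.9, but the other two sum to only 119.5.
119.5 < 158.9, so the triangle inequality fails.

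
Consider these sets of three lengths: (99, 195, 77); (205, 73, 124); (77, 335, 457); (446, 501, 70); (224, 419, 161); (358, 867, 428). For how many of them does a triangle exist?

(77,99,195): 77+99 ≤ 195 → not valid
(73,124,205): 73+124 ≤ 205 → not valid
(77,335,457): 77+335 ≤ 457 → not valid
(70,446,501): 70+446 > 501 → valid
(161,224,419): 161+224 ≤ 419 → not valid
(358,428,867): 358+428 ≤ 867 → not valid
1 of the 6 triples forms a triangle.

1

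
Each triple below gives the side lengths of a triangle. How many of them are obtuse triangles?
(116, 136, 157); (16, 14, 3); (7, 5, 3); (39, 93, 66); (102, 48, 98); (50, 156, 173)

4

(116,136,157): 116²+136² = 31952 > 24649 = 157² → acute
(16,14,3): 3²+14² = 205 < 256 = 16² → obtuse
(7,5,3): 3²+5² = 34 < 49 = 7² → obtuse
(39,93,66): 39²+66² = 5877 < 8649 = 93² → obtuse
(102,48,98): 48²+98² = 11908 > 10404 = 102² → acute
(50,156,173): 50²+156² = 26836 < 29929 = 173² → obtuse
4 of the 6 are obtuse.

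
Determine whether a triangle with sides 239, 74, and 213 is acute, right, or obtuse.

Compare the square of the longest side to the sum of squares of the other two: 74² + 213² = 50845 < 57121 = 239².

obtuse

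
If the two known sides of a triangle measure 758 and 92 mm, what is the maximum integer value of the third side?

The third side must be strictly less than 758 + 92 = 850.
The largest integer below 850 is 849.

849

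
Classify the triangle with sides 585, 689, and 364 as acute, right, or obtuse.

right

Compare the square of the longest side to the sum of squares of the other two: 364² + 585² = 474721 = 689².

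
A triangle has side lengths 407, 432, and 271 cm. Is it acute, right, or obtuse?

Compare the square of the longest side to the sum of squares of the other two: 271² + 407² = 239090 > 186624 = 432².

acute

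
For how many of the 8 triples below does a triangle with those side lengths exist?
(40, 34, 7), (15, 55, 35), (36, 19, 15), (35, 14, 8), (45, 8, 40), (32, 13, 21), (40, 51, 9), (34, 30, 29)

4

(7,34,40): 7+34 > 40 → valid
(15,35,55): 15+35 ≤ 55 → not valid
(15,19,36): 15+19 ≤ 36 → not valid
(8,14,35): 8+14 ≤ 35 → not valid
(8,40,45): 8+40 > 45 → valid
(13,21,32): 13+21 > 32 → valid
(9,40,51): 9+40 ≤ 51 → not valid
(29,30,34): 29+30 > 34 → valid
4 of the 8 triples form a triangle.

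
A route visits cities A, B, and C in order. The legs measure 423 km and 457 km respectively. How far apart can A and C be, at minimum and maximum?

34 ≤ AC ≤ 880 km

By the triangle inequality, |423 − 457| ≤ AC ≤ 423 + 457.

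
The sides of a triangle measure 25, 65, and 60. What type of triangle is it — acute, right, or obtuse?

Compare the square of the longest side to the sum of squares of the other two: 25² + 60² = 4225 = 65².

right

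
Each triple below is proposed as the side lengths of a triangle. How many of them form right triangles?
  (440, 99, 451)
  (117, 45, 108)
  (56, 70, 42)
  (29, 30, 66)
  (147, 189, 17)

(440,99,451): 99²+440² = 203401 = 451² → right
(117,45,108): 45²+108² = 13689 = 117² → right
(56,70,42): 42²+56² = 4900 = 70² → right
(29,30,66): 29+30 ≤ 66, not a triangle
(147,189,17): 17+147 ≤ 189, not a triangle
3 of the 5 are right.

3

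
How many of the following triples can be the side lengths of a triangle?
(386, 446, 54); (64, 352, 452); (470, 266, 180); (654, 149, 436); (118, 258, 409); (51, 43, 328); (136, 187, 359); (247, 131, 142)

(54,386,446): 54+386 ≤ 446 → not valid
(64,352,452): 64+352 ≤ 452 → not valid
(180,266,470): 180+266 ≤ 470 → not valid
(149,436,654): 149+436 ≤ 654 → not valid
(118,258,409): 118+258 ≤ 409 → not valid
(43,51,328): 43+51 ≤ 328 → not valid
(136,187,359): 136+187 ≤ 359 → not valid
(131,142,247): 131+142 > 247 → valid
1 of the 8 triples forms a triangle.

1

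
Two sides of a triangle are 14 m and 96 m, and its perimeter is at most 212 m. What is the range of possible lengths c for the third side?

82 < c ≤ 102 m

Triangle inequality alone gives 82 < c < 110.
The perimeter condition gives c ≤ 212 − 14 − 96 = 102.
Intersecting the two: 82 < c ≤ 102.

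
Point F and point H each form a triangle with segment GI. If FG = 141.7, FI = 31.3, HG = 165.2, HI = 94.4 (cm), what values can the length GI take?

110.4 < GI < 173.0

From triangle FGI: |141.7 − 31.3| < GI < 141.7 + 31.3, i.e. 110.4 < GI < 173.0.
From triangle HGI: 70.8 < GI < 259.6.
Both must hold, so GI lies in the intersection.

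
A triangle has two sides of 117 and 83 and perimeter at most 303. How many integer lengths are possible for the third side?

69

Triangle inequality: 34 < x < 200. Perimeter ≤ 303 gives x ≤ 303 − 117 − 83 = 103.
So 34 < x ≤ 103; integers 35 through 103: 69 values.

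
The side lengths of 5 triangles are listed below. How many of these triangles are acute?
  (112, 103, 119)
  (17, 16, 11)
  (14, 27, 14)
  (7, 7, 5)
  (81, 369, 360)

3

(112,103,119): 103²+112² = 23153 > 14161 = 119² → acute
(17,16,11): 11²+16² = 377 > 289 = 17² → acute
(14,27,14): 14²+14² = 392 < 729 = 27² → obtuse
(7,7,5): 5²+7² = 74 > 49 = 7² → acute
(81,369,360): 81²+360² = 136161 = 369² → right
3 of the 5 are acute.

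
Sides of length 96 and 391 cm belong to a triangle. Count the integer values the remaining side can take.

The third side lies in the open interval (295, 487).
Integers from 296 to 486 inclusive: 486 − 296 + 1 = 191.

191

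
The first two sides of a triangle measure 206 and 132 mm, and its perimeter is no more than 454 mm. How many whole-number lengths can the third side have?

42

Triangle inequality: 74 < x < 338. Perimeter ≤ 454 gives x ≤ 454 − 206 − 132 = 116.
So 74 < x ≤ 116; integers 75 through 116: 42 values.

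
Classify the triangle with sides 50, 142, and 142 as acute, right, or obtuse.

Compare the square of the longest side to the sum of squares of the other two: 50² + 142² = 22664 > 20164 = 142².

acute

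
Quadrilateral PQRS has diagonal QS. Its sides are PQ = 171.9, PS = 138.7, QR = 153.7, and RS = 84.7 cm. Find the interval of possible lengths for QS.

From triangle PQS: |171.9 − 138.7| < QS < 171.9 + 138.7, i.e. 33.2 < QS < 310.6.
From triangle RQS: 69.0 < QS < 238.4.
Both must hold, so QS lies in the intersection.

69.0 < QS < 238.4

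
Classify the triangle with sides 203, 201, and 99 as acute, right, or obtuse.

acute

Compare the square of the longest side to the sum of squares of the other two: 99² + 201² = 50202 > 41209 = 203².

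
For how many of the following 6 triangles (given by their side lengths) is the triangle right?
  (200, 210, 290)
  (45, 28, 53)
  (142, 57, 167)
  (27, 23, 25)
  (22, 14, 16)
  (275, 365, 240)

3

(200,210,290): 200²+210² = 84100 = 290² → right
(45,28,53): 28²+45² = 2809 = 53² → right
(142,57,167): 57²+142² = 23413 < 27889 = 167² → obtuse
(27,23,25): 23²+25² = 1154 > 729 = 27² → acute
(22,14,16): 14²+16² = 452 < 484 = 22² → obtuse
(275,365,240): 240²+275² = 133225 = 365² → right
3 of the 6 are right.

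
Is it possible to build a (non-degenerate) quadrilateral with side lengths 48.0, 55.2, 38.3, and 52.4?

Yes

A quadrilateral exists iff every side is shorter than the sum of the others — equivalently, the longest side is less than the sum of the rest.
Longest side 55.2 < 138.7 (sum of the remaining 3), so yes.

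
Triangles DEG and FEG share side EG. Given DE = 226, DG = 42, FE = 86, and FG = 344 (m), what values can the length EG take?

From triangle DEG: |226 − 42| < EG < 226 + 42, i.e. 184 < EG < 268.
From triangle FEG: 258 < EG < 430.
Both must hold, so EG lies in the intersection.

258 < EG < 268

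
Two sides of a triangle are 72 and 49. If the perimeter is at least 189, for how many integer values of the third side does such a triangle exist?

53

Triangle inequality: 23 < x < 121. Perimeter ≥ 189 gives x ≥ 189 − 72 − 49 = 68.
So 68 ≤ x < 121; integers 68 through 120: 53 values.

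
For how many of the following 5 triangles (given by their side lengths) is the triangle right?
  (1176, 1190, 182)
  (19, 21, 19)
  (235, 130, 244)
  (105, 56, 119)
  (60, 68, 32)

(1176,1190,182): 182²+1176² = 1416100 = 1190² → right
(19,21,19): 19²+19² = 722 > 441 = 21² → acute
(235,130,244): 130²+235² = 72125 > 59536 = 244² → acute
(105,56,119): 56²+105² = 14161 = 119² → right
(60,68,32): 32²+60² = 4624 = 68² → right
3 of the 5 are right.

3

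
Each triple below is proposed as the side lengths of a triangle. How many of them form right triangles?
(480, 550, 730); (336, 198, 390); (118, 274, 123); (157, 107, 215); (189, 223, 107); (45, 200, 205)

3

(480,550,730): 480²+550² = 532900 = 730² → right
(336,198,390): 198²+336² = 152100 = 390² → right
(118,274,123): 118+123 ≤ 274, not a triangle
(157,107,215): 107²+157² = 36098 < 46225 = 215² → obtuse
(189,223,107): 107²+189² = 47170 < 49729 = 223² → obtuse
(45,200,205): 45²+200² = 42025 = 205² → right
3 of the 6 are right.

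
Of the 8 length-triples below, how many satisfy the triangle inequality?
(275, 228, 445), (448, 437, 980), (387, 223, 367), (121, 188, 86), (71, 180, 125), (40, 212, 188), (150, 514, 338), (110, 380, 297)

(228,275,445): 228+275 > 445 → valid
(437,448,980): 437+448 ≤ 980 → not valid
(223,367,387): 223+367 > 387 → valid
(86,121,188): 86+121 > 188 → valid
(71,125,180): 71+125 > 180 → valid
(40,188,212): 40+188 > 212 → valid
(150,338,514): 150+338 ≤ 514 → not valid
(110,297,380): 110+297 > 380 → valid
6 of the 8 triples form a triangle.

6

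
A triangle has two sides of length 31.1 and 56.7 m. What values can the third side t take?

By the triangle inequality, t must be less than 31.1 + 56.7 = 87.8 and greater than |31.1 − 56.7| = 25.6.

25.6 < t < 87.8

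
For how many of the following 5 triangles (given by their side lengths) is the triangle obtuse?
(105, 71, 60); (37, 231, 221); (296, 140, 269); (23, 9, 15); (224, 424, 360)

3

(105,71,60): 60²+71² = 8641 < 11025 = 105² → obtuse
(37,231,221): 37²+221² = 50210 < 53361 = 231² → obtuse
(296,140,269): 140²+269² = 91961 > 87616 = 296² → acute
(23,9,15): 9²+15² = 306 < 529 = 23² → obtuse
(224,424,360): 224²+360² = 179776 = 424² → right
3 of the 5 are obtuse.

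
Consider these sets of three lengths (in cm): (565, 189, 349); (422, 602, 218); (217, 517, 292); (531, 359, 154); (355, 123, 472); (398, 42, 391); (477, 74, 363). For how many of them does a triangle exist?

3

(189,349,565): 189+349 ≤ 565 → not valid
(218,422,602): 218+422 > 602 → valid
(217,292,517): 217+292 ≤ 517 → not valid
(154,359,531): 154+359 ≤ 531 → not valid
(123,355,472): 123+355 > 472 → valid
(42,391,398): 42+391 > 398 → valid
(74,363,477): 74+363 ≤ 477 → not valid
3 of the 7 triples form a triangle.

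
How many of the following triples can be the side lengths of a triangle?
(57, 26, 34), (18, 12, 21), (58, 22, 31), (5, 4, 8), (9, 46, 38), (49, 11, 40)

5

(26,34,57): 26+34 > 57 → valid
(12,18,21): 12+18 > 21 → valid
(22,31,58): 22+31 ≤ 58 → not valid
(4,5,8): 4+5 > 8 → valid
(9,38,46): 9+38 > 46 → valid
(11,40,49): 11+40 > 49 → valid
5 of the 6 triples form a triangle.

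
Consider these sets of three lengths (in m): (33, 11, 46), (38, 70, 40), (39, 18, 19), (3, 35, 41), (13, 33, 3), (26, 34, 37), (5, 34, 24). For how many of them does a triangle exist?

2

(11,33,46): 11+33 ≤ 46 → not valid
(38,40,70): 38+40 > 70 → valid
(18,19,39): 18+19 ≤ 39 → not valid
(3,35,41): 3+35 ≤ 41 → not valid
(3,13,33): 3+13 ≤ 33 → not valid
(26,34,37): 26+34 > 37 → valid
(5,24,34): 5+24 ≤ 34 → not valid
2 of the 7 triples form a triangle.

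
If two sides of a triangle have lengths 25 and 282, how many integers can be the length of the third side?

The third side lies in the open interval (257, 307).
Integers from 258 to 306 inclusive: 306 − 258 + 1 = 49.

49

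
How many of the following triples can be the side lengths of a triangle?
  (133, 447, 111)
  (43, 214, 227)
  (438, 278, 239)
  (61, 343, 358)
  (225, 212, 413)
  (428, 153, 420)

(111,133,447): 111+133 ≤ 447 → not valid
(43,214,227): 43+214 > 227 → valid
(239,278,438): 239+278 > 438 → valid
(61,343,358): 61+343 > 358 → valid
(212,225,413): 212+225 > 413 → valid
(153,420,428): 153+420 > 428 → valid
5 of the 6 triples form a triangle.

5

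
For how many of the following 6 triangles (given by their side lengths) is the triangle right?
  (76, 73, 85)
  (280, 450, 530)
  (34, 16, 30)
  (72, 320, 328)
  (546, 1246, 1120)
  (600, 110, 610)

(76,73,85): 73²+76² = 11105 > 7225 = 85² → acute
(280,450,530): 280²+450² = 280900 = 530² → right
(34,16,30): 16²+30² = 1156 = 34² → right
(72,320,328): 72²+320² = 107584 = 328² → right
(546,1246,1120): 546²+1120² = 1552516 = 1246² → right
(600,110,610): 110²+600² = 372100 = 610² → right
5 of the 6 are right.

5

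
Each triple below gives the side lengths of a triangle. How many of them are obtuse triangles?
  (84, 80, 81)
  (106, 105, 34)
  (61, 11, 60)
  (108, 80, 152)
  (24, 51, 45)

(84,80,81): 80²+81² = 12961 > 7056 = 84² → acute
(106,105,34): 34²+105² = 12181 > 11236 = 106² → acute
(61,11,60): 11²+60² = 3721 = 61² → right
(108,80,152): 80²+108² = 18064 < 23104 = 152² → obtuse
(24,51,45): 24²+45² = 2601 = 51² → right
1 of the 5 is obtuse.

1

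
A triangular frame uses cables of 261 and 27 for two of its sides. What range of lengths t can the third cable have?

By the triangle inequality, t must be less than 261 + 27 = 288 and greater than |261 − 27| = 234.

234 < t < 288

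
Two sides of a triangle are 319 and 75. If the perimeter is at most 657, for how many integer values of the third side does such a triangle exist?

Triangle inequality: 244 < x < 394. Perimeter ≤ 657 gives x ≤ 657 − 319 − 75 = 263.
So 244 < x ≤ 263; integers 245 through 263: 19 values.

19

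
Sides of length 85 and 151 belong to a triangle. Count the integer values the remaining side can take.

The third side lies in the open interval (66, 236).
Integers from 67 to 235 inclusive: 235 − 67 + 1 = 169.

169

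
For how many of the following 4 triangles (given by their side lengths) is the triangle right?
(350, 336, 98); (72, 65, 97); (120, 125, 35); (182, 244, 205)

3

(350,336,98): 98²+336² = 122500 = 350² → right
(72,65,97): 65²+72² = 9409 = 97² → right
(120,125,35): 35²+120² = 15625 = 125² → right
(182,244,205): 182²+205² = 75149 > 59536 = 244² → acute
3 of the 4 are right.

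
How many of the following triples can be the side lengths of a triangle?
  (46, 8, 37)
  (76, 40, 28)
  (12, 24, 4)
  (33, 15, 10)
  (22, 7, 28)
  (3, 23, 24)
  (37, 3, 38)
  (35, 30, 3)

(8,37,46): 8+37 ≤ 46 → not valid
(28,40,76): 28+40 ≤ 76 → not valid
(4,12,24): 4+12 ≤ 24 → not valid
(10,15,33): 10+15 ≤ 33 → not valid
(7,22,28): 7+22 > 28 → valid
(3,23,24): 3+23 > 24 → valid
(3,37,38): 3+37 > 38 → valid
(3,30,35): 3+30 ≤ 35 → not valid
3 of the 8 triples form a triangle.

3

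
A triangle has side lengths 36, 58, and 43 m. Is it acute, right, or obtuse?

Compare the square of the longest side to the sum of squares of the other two: 36² + 43² = 3145 < 3364 = 58².

obtuse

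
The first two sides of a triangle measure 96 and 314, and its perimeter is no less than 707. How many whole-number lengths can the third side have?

Triangle inequality: 218 < x < 410. Perimeter ≥ 707 gives x ≥ 707 − 96 − 314 = 297.
So 297 ≤ x < 410; integers 297 through 409: 113 values.

113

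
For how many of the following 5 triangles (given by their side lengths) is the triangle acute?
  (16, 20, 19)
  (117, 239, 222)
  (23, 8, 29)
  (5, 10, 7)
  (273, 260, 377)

(16,20,19): 16²+19² = 617 > 400 = 20² → acute
(117,239,222): 117²+222² = 62973 > 57121 = 239² → acute
(23,8,29): 8²+23² = 593 < 841 = 29² → obtuse
(5,10,7): 5²+7² = 74 < 100 = 10² → obtuse
(273,260,377): 260²+273² = 142129 = 377² → right
2 of the 5 are acute.

2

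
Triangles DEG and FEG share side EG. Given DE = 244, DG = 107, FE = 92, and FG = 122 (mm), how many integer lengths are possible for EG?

From triangle DEG: 137 < EG < 351.
From triangle FEG: 30 < EG < 214.
Intersection: 137 < EG < 214, so integers 138 through 213: 76 values.

76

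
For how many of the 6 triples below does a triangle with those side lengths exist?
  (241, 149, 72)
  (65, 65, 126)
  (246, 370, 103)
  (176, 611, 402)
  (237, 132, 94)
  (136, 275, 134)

(72,149,241): 72+149 ≤ 241 → not valid
(65,65,126): 65+65 > 126 → valid
(103,246,370): 103+246 ≤ 370 → not valid
(176,402,611): 176+402 ≤ 611 → not valid
(94,132,237): 94+132 ≤ 237 → not valid
(134,136,275): 134+136 ≤ 275 → not valid
1 of the 6 triples forms a triangle.

1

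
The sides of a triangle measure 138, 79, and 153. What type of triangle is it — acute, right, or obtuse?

Compare the square of the longest side to the sum of squares of the other two: 79² + 138² = 25285 > 23409 = 153².

acute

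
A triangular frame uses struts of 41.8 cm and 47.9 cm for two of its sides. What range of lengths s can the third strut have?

6.1 < s < 89.7 (cm)

By the triangle inequality, s must be less than 41.8 + 47.9 = 89.7 and greater than |41.8 − 47.9| = 6.1.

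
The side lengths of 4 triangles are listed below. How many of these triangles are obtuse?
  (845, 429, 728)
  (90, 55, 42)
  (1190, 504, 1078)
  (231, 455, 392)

1

(845,429,728): 429²+728² = 714025 = 845² → right
(90,55,42): 42²+55² = 4789 < 8100 = 90² → obtuse
(1190,504,1078): 504²+1078² = 1416100 = 1190² → right
(231,455,392): 231²+392² = 207025 = 455² → right
1 of the 4 is obtuse.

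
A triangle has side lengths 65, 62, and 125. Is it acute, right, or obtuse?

obtuse

Compare the square of the longest side to the sum of squares of the other two: 62² + 65² = 8069 < 15625 = 125².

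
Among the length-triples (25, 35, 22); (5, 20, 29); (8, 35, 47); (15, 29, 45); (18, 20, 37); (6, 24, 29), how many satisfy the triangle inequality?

(22,25,35): 22+25 > 35 → valid
(5,20,29): 5+20 ≤ 29 → not valid
(8,35,47): 8+35 ≤ 47 → not valid
(15,29,45): 15+29 ≤ 45 → not valid
(18,20,37): 18+20 > 37 → valid
(6,24,29): 6+24 > 29 → valid
3 of the 6 triples form a triangle.

3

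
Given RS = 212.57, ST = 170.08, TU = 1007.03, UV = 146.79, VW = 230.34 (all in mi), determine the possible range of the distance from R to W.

The maximum is all hops collinear in one direction: 212.57 + 170.08 + 1007.03 + 146.79 + 230.34 = 1766.81.
The longest hop is 1007.03; the others sum to 759.78. Folding the others back against it leaves at least 1007.03 − 759.78 = 247.25.

247.25 ≤ RW ≤ 1766.81 mi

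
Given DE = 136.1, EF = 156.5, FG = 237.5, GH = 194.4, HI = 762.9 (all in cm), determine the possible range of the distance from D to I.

The maximum is all hops collinear in one direction: 136.1 + 156.5 + 237.5 + 194.4 + 762.9 = 1487.4.
The longest hop is 762.9; the others sum to 724.5. Folding the others back against it leaves at least 762.9 − 724.5 = 38.4.

38.4 ≤ DI ≤ 1487.4 cm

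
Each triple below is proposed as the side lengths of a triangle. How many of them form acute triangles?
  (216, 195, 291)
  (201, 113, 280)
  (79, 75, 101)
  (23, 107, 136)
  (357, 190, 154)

(216,195,291): 195²+216² = 84681 = 291² → right
(201,113,280): 113²+201² = 53170 < 78400 = 280² → obtuse
(79,75,101): 75²+79² = 11866 > 10201 = 101² → acute
(23,107,136): 23+107 ≤ 136, not a triangle
(357,190,154): 154+190 ≤ 357, not a triangle
1 of the 5 is acute.

1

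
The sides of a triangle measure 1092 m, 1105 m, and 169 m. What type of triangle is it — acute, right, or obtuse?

right

Compare the square of the longest side to the sum of squares of the other two: 169² + 1092² = 1221025 = 1105².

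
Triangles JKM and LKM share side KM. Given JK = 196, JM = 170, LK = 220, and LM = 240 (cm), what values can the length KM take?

26 < KM < 366

From triangle JKM: |196 − 170| < KM < 196 + 170, i.e. 26 < KM < 366.
From triangle LKM: 20 < KM < 460.
Both must hold, so KM lies in the intersection.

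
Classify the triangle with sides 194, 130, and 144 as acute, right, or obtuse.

right

Compare the square of the longest side to the sum of squares of the other two: 130² + 144² = 37636 = 194².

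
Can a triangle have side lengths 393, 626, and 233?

The two shorter sides sum to 626, exactly equal to the longest side 626.
That gives only a degenerate (flat) triangle — the inequality must be strict.

No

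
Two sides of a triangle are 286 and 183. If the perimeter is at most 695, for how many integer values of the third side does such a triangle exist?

Triangle inequality: 103 < x < 469. Perimeter ≤ 695 gives x ≤ 695 − 286 − 183 = 226.
So 103 < x ≤ 226; integers 104 through 226: 123 values.

123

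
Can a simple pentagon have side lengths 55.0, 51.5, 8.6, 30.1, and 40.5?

A pentagon exists iff every side is shorter than the sum of the others — equivalently, the longest side is less than the sum of the rest.
Longest side 55.0 < 130.7 (sum of the remaining 4), so yes.

Yes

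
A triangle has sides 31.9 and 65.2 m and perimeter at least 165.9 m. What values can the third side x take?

Triangle inequality alone gives 33.3 < x < 97.1.
The perimeter condition gives x ≥ 165.9 − 31.9 − 65.2 = 68.8.
Intersecting the two: 68.8 ≤ x < 97.1.

68.8 ≤ x < 97.1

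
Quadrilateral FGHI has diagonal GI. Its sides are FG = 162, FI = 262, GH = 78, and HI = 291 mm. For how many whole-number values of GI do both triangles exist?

From triangle FGI: 100 < GI < 424.
From triangle HGI: 213 < GI < 369.
Intersection: 213 < GI < 369, so integers 214 through 368: 155 values.

155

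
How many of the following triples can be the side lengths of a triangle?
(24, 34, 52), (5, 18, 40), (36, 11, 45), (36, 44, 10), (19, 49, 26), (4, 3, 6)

(24,34,52): 24+34 > 52 → valid
(5,18,40): 5+18 ≤ 40 → not valid
(11,36,45): 11+36 > 45 → valid
(10,36,44): 10+36 > 44 → valid
(19,26,49): 19+26 ≤ 49 → not valid
(3,4,6): 3+4 > 6 → valid
4 of the 6 triples form a triangle.

4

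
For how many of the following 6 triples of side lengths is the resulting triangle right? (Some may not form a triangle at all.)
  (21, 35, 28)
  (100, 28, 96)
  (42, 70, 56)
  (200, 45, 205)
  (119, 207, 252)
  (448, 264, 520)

(21,35,28): 21²+28² = 1225 = 35² → right
(100,28,96): 28²+96² = 10000 = 100² → right
(42,70,56): 42²+56² = 4900 = 70² → right
(200,45,205): 45²+200² = 42025 = 205² → right
(119,207,252): 119²+207² = 57010 < 63504 = 252² → obtuse
(448,264,520): 264²+448² = 270400 = 520² → right
5 of the 6 are right.

5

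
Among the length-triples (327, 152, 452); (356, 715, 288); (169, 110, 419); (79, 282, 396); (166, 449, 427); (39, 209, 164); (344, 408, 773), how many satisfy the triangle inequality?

(152,327,452): 152+327 > 452 → valid
(288,356,715): 288+356 ≤ 715 → not valid
(110,169,419): 110+169 ≤ 419 → not valid
(79,282,396): 79+282 ≤ 396 → not valid
(166,427,449): 166+427 > 449 → valid
(39,164,209): 39+164 ≤ 209 → not valid
(344,408,773): 344+408 ≤ 773 → not valid
2 of the 7 triples form a triangle.

2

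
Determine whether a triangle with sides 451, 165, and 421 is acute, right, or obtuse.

acute

Compare the square of the longest side to the sum of squares of the other two: 165² + 421² = 204466 > 203401 = 451².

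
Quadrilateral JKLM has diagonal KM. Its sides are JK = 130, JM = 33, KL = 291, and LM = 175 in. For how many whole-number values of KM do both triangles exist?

46

From triangle JKM: 97 < KM < 163.
From triangle LKM: 116 < KM < 466.
Intersection: 116 < KM < 163, so integers 117 through 162: 46 values.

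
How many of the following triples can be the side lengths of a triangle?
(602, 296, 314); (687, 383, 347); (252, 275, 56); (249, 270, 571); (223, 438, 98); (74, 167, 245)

(296,314,602): 296+314 > 602 → valid
(347,383,687): 347+383 > 687 → valid
(56,252,275): 56+252 > 275 → valid
(249,270,571): 249+270 ≤ 571 → not valid
(98,223,438): 98+223 ≤ 438 → not valid
(74,167,245): 74+167 ≤ 245 → not valid
3 of the 6 triples form a triangle.

3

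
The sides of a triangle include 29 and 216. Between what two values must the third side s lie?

By the triangle inequality, s must be less than 29 + 216 = 245 and greater than |29 − 216| = 187.

187 < s < 245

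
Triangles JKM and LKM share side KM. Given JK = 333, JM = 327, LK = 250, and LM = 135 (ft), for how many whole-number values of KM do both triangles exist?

From triangle JKM: 6 < KM < 660.
From triangle LKM: 115 < KM < 385.
Intersection: 115 < KM < 385, so integers 116 through 384: 269 values.

269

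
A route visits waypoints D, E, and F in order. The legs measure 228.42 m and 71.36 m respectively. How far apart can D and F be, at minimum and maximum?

By the triangle inequality, |228.42 − 71.36| ≤ DF ≤ 228.42 + 71.36.

157.06 ≤ DF ≤ 299.78 m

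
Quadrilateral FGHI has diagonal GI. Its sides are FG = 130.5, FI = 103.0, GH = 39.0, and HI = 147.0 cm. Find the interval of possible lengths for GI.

108.0 < GI < 186.0

From triangle FGI: |130.5 − 103.0| < GI < 130.5 + 103.0, i.e. 27.5 < GI < 233.5.
From triangle HGI: 108.0 < GI < 186.0.
Both must hold, so GI lies in the intersection.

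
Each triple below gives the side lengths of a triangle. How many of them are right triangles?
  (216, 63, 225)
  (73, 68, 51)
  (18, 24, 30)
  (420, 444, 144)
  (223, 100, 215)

3

(216,63,225): 63²+216² = 50625 = 225² → right
(73,68,51): 51²+68² = 7225 > 5329 = 73² → acute
(18,24,30): 18²+24² = 900 = 30² → right
(420,444,144): 144²+420² = 197136 = 444² → right
(223,100,215): 100²+215² = 56225 > 49729 = 223² → acute
3 of the 5 are right.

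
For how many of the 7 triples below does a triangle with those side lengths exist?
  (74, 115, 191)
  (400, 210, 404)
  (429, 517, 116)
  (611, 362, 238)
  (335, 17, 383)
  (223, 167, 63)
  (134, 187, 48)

(74,115,191): 74+115 ≤ 191 → not valid
(210,400,404): 210+400 > 404 → valid
(116,429,517): 116+429 > 517 → valid
(238,362,611): 238+362 ≤ 611 → not valid
(17,335,383): 17+335 ≤ 383 → not valid
(63,167,223): 63+167 > 223 → valid
(48,134,187): 48+134 ≤ 187 → not valid
3 of the 7 triples form a triangle.

3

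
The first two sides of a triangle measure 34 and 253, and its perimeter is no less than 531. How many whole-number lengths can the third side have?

Triangle inequality: 219 < x < 287. Perimeter ≥ 531 gives x ≥ 531 − 34 − 253 = 244.
So 244 ≤ x < 287; integers 244 through 286: 43 values.

43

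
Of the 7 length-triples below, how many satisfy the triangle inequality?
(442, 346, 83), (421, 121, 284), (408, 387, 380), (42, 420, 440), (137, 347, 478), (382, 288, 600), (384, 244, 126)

4

(83,346,442): 83+346 ≤ 442 → not valid
(121,284,421): 121+284 ≤ 421 → not valid
(380,387,408): 380+387 > 408 → valid
(42,420,440): 42+420 > 440 → valid
(137,347,478): 137+347 > 478 → valid
(288,382,600): 288+382 > 600 → valid
(126,244,384): 126+244 ≤ 384 → not valid
4 of the 7 triples form a triangle.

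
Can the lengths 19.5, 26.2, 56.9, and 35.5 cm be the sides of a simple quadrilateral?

A quadrilateral exists iff every side is shorter than the sum of the others — equivalently, the longest side is less than the sum of the rest.
Longest side 56.9 < 81.2 (sum of the remaining 3), so yes.

Yes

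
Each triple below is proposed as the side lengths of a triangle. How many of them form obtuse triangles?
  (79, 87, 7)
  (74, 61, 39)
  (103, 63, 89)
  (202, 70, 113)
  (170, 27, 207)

(79,87,7): 7+79 ≤ 87, not a triangle
(74,61,39): 39²+61² = 5242 < 5476 = 74² → obtuse
(103,63,89): 63²+89² = 11890 > 10609 = 103² → acute
(202,70,113): 70+113 ≤ 202, not a triangle
(170,27,207): 27+170 ≤ 207, not a triangle
1 of the 5 is obtuse.

1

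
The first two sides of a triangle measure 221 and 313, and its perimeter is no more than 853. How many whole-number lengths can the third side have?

227

Triangle inequality: 92 < x < 534. Perimeter ≤ 853 gives x ≤ 853 − 221 − 313 = 319.
So 92 < x ≤ 319; integers 93 through 319: 227 values.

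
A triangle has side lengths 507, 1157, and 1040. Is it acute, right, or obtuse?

right

Compare the square of the longest side to the sum of squares of the other two: 507² + 1040² = 1338649 = 1157².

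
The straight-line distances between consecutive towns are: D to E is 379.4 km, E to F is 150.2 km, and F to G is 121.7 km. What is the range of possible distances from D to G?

The maximum is all hops collinear in one direction: 379.4 + 150.2 + 121.7 = 651.3.
The longest hop is 379.4; the others sum to 271.9. Folding the others back against it leaves at least 379.4 − 271.9 = 107.5.

107.5 ≤ DG ≤ 651.3 km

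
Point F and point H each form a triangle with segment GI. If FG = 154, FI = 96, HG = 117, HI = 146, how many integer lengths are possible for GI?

191

From triangle FGI: 58 < GI < 250.
From triangle HGI: 29 < GI < 263.
Intersection: 58 < GI < 250, so integers 59 through 249: 191 values.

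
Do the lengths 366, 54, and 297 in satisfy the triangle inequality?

The longest side is 366, but the other two sum to only 351.
351 < 366, so the triangle inequality fails.

No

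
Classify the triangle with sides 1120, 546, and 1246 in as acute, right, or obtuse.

right

Compare the square of the longest side to the sum of squares of the other two: 546² + 1120² = 1552516 = 1246².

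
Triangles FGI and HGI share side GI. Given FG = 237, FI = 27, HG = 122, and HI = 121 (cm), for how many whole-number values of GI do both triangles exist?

32

From triangle FGI: 210 < GI < 264.
From triangle HGI: 1 < GI < 243.
Intersection: 210 < GI < 243, so integers 211 through 242: 32 values.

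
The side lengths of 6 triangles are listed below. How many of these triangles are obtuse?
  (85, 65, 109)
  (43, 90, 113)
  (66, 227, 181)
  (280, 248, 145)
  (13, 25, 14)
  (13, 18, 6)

5

(85,65,109): 65²+85² = 11450 < 11881 = 109² → obtuse
(43,90,113): 43²+90² = 9949 < 12769 = 113² → obtuse
(66,227,181): 66²+181² = 37117 < 51529 = 227² → obtuse
(280,248,145): 145²+248² = 82529 > 78400 = 280² → acute
(13,25,14): 13²+14² = 365 < 625 = 25² → obtuse
(13,18,6): 6²+13² = 205 < 324 = 18² → obtuse
5 of the 6 are obtuse.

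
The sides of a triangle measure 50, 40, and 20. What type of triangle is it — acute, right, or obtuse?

Compare the square of the longest side to the sum of squares of the other two: 20² + 40² = 2000 < 2500 = 50².

obtuse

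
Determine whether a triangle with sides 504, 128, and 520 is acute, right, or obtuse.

Compare the square of the longest side to the sum of squares of the other two: 128² + 504² = 270400 = 520².

right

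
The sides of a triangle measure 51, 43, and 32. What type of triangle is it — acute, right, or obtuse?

acute

Compare the square of the longest side to the sum of squares of the other two: 32² + 43² = 2873 > 2601 = 51².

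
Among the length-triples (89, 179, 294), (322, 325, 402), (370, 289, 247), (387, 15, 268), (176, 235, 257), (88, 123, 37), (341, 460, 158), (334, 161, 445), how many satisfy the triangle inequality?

6

(89,179,294): 89+179 ≤ 294 → not valid
(322,325,402): 322+325 > 402 → valid
(247,289,370): 247+289 > 370 → valid
(15,268,387): 15+268 ≤ 387 → not valid
(176,235,257): 176+235 > 257 → valid
(37,88,123): 37+88 > 123 → valid
(158,341,460): 158+341 > 460 → valid
(161,334,445): 161+334 > 445 → valid
6 of the 8 triples form a triangle.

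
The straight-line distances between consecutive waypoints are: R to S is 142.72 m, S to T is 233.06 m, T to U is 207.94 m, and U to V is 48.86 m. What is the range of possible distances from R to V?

The maximum is all hops collinear in one direction: 142.72 + 233.06 + 207.94 + 48.86 = 632.58.
The longest hop is 233.06; the others sum to 399.52. Since 233.06 ≤ 399.52, the path can fold back on itself completely, so the minimum distance is 0.

0 ≤ RV ≤ 632.58 m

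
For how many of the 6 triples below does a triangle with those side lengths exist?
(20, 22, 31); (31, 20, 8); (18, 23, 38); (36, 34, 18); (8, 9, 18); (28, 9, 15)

(20,22,31): 20+22 > 31 → valid
(8,20,31): 8+20 ≤ 31 → not valid
(18,23,38): 18+23 > 38 → valid
(18,34,36): 18+34 > 36 → valid
(8,9,18): 8+9 ≤ 18 → not valid
(9,15,28): 9+15 ≤ 28 → not valid
3 of the 6 triples form a triangle.

3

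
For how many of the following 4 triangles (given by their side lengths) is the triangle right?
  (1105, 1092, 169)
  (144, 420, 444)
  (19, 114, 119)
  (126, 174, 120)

(1105,1092,169): 169²+1092² = 1221025 = 1105² → right
(144,420,444): 144²+420² = 197136 = 444² → right
(19,114,119): 19²+114² = 13357 < 14161 = 119² → obtuse
(126,174,120): 120²+126² = 30276 = 174² → right
3 of the 4 are right.

3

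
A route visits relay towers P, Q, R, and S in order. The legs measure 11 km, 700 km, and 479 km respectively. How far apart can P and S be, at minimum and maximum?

The maximum is all hops collinear in one direction: 11 + 700 + 479 = 1190.
The longest hop is 700; the others sum to 490. Folding the others back against it leaves at least 700 − 490 = 210.

210 ≤ PS ≤ 1190 km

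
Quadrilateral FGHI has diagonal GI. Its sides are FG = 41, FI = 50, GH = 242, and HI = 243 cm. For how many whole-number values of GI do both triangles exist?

From triangle FGI: 9 < GI < 91.
From triangle HGI: 1 < GI < 485.
Intersection: 9 < GI < 91, so integers 10 through 90: 81 values.

81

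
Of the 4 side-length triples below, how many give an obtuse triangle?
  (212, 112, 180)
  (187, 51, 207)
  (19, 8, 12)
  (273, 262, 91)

(212,112,180): 112²+180² = 44944 = 212² → right
(187,51,207): 51²+187² = 37570 < 42849 = 207² → obtuse
(19,8,12): 8²+12² = 208 < 361 = 19² → obtuse
(273,262,91): 91²+262² = 76925 > 74529 = 273² → acute
2 of the 4 are obtuse.

2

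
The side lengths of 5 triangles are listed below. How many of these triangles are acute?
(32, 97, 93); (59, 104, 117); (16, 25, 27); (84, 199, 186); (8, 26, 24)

(32,97,93): 32²+93² = 9673 > 9409 = 97² → acute
(59,104,117): 59²+104² = 14297 > 13689 = 117² → acute
(16,25,27): 16²+25² = 881 > 729 = 27² → acute
(84,199,186): 84²+186² = 41652 > 39601 = 199² → acute
(8,26,24): 8²+24² = 640 < 676 = 26² → obtuse
4 of the 5 are acute.

4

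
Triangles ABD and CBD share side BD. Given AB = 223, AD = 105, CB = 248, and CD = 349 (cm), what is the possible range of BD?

118 < BD < 328

From triangle ABD: |223 − 105| < BD < 223 + 105, i.e. 118 < BD < 328.
From triangle CBD: 101 < BD < 597.
Both must hold, so BD lies in the intersection.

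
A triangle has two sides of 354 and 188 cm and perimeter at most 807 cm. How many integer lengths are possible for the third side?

Triangle inequality: 166 < x < 542. Perimeter ≤ 807 gives x ≤ 807 − 354 − 188 = 265.
So 166 < x ≤ 265; integers 167 through 265: 99 values.

99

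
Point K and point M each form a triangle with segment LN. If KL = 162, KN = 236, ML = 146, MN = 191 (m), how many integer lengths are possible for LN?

From triangle KLN: 74 < LN < 398.
From triangle MLN: 45 < LN < 337.
Intersection: 74 < LN < 337, so integers 75 through 336: 262 values.

262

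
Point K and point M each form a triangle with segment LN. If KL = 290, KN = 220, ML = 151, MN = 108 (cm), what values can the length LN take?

70 < LN < 259

From triangle KLN: |290 − 220| < LN < 290 + 220, i.e. 70 < LN < 510.
From triangle MLN: 43 < LN < 259.
Both must hold, so LN lies in the intersection.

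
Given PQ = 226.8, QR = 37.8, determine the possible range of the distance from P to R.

By the triangle inequality, |226.8 − 37.8| ≤ PR ≤ 226.8 + 37.8.

189.0 ≤ PR ≤ 264.6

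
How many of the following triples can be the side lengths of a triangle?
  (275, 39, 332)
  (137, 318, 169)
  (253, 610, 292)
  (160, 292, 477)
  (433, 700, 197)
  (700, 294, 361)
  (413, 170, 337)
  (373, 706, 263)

1

(39,275,332): 39+275 ≤ 332 → not valid
(137,169,318): 137+169 ≤ 318 → not valid
(253,292,610): 253+292 ≤ 610 → not valid
(160,292,477): 160+292 ≤ 477 → not valid
(197,433,700): 197+433 ≤ 700 → not valid
(294,361,700): 294+361 ≤ 700 → not valid
(170,337,413): 170+337 > 413 → valid
(263,373,706): 263+373 ≤ 706 → not valid
1 of the 8 triples forms a triangle.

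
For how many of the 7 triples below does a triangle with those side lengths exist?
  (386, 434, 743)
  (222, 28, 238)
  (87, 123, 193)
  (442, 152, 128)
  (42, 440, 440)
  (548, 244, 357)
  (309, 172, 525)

5

(386,434,743): 386+434 > 743 → valid
(28,222,238): 28+222 > 238 → valid
(87,123,193): 87+123 > 193 → valid
(128,152,442): 128+152 ≤ 442 → not valid
(42,440,440): 42+440 > 440 → valid
(244,357,548): 244+357 > 548 → valid
(172,309,525): 172+309 ≤ 525 → not valid
5 of the 7 triples form a triangle.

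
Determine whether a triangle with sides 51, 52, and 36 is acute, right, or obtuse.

acute

Compare the square of the longest side to the sum of squares of the other two: 36² + 51² = 3897 > 2704 = 52².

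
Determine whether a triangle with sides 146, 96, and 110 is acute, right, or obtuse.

right

Compare the square of the longest side to the sum of squares of the other two: 96² + 110² = 21316 = 146².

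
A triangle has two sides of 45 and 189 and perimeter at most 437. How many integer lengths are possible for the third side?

Triangle inequality: 144 < x < 234. Perimeter ≤ 437 gives x ≤ 437 − 45 − 189 = 203.
So 144 < x ≤ 203; integers 145 through 203: 59 values.

59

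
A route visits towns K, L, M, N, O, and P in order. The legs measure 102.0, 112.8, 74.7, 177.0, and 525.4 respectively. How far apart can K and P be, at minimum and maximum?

58.9 ≤ KP ≤ 991.9

The maximum is all hops collinear in one direction: 102.0 + 112.8 + 74.7 + 177.0 + 525.4 = 991.9.
The longest hop is 525.4; the others sum to 466.5. Folding the others back against it leaves at least 525.4 − 466.5 = 58.9.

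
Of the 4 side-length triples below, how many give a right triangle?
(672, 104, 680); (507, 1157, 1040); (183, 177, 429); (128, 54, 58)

(672,104,680): 104²+672² = 462400 = 680² → right
(507,1157,1040): 507²+1040² = 1338649 = 1157² → right
(183,177,429): 177+183 ≤ 429, not a triangle
(128,54,58): 54+58 ≤ 128, not a triangle
2 of the 4 are right.

2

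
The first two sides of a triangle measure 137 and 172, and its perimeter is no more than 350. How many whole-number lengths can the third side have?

6

Triangle inequality: 35 < x < 309. Perimeter ≤ 350 gives x ≤ 350 − 137 − 172 = 41.
So 35 < x ≤ 41; integers 36 through 41: 6 values.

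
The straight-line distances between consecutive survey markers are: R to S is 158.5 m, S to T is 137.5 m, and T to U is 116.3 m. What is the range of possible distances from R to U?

The maximum is all hops collinear in one direction: 158.5 + 137.5 + 116.3 = 412.3.
The longest hop is 158.5; the others sum to 253.8. Since 158.5 ≤ 253.8, the path can fold back on itself completely, so the minimum distance is 0.

0 ≤ RU ≤ 412.3 m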